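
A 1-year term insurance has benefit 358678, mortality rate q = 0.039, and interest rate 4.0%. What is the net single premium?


NSP = benefit * q * v
v = 1/(1+i) = 0.961538
NSP = 358678 * 0.039 * 0.961538
= 13450.425


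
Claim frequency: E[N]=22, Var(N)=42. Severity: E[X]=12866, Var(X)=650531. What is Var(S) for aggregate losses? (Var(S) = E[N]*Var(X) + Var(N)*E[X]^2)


Var(S) = E[N]*Var(X) + Var(N)*E[X]^2
= 22*650531 + 42*12866^2
= 14311682 + 6952426152
= 6.9667e+09


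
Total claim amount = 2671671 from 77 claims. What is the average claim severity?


severity = total / number
= 2671671 / 77
= 34697.026


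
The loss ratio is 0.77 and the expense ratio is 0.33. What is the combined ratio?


Combined ratio = loss ratio + expense ratio
= 0.77 + 0.33
= 1.1


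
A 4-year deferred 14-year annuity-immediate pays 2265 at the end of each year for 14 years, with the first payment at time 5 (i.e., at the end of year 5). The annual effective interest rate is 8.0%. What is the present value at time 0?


PV at time 4 of the 14-year annuity-immediate:
a_n = 2265 * (1-(1+0.08)^(-14))/0.08 = 18673.1968
Discount back 4 years to time 0:
PV = 18673.1968 * (1+0.08)^(-4)
= 18673.1968 * 0.73503
= 13725.3571


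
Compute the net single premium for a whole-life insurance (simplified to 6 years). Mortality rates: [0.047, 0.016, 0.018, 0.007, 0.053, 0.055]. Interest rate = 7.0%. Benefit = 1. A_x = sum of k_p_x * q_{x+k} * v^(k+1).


v = 0.934579
Year 0: k_p_x=1.0, q=0.047, term=0.043925
Year 1: k_p_x=0.953, q=0.016, term=0.013318
Year 2: k_p_x=0.937752, q=0.018, term=0.013779
Year 3: k_p_x=0.920872, q=0.007, term=0.004918
Year 4: k_p_x=0.914426, q=0.053, term=0.034555
Year 5: k_p_x=0.865962, q=0.055, term=0.031736
A_x = 0.1422


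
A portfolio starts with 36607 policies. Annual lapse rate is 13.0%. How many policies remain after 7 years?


remaining = initial * (1 - lapse)^years
= 36607 * (1 - 0.13)^7
= 36607 * 0.377255
= 13810.1663


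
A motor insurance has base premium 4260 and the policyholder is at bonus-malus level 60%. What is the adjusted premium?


adjusted = base * BM_level / 100
= 4260 * 60 / 100
= 4260 * 0.6
= 2556.0


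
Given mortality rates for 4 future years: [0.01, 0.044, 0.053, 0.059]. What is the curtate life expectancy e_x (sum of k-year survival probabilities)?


e_x = sum_{k=1}^{n} k_p_x
k_p_x values:
  1_p_x = 0.99
  2_p_x = 0.94644
  3_p_x = 0.896279
  4_p_x = 0.843398
e_x = 3.6761


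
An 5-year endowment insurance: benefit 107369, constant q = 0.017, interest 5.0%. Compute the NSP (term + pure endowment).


Term component = 7651.0904
Pure endowment = 5_p_x * v^5 * benefit = 0.917841 * 0.783526 * 107369 = 77214.7024
NSP = 84865.7929


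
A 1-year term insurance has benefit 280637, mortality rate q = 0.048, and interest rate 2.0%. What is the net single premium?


NSP = benefit * q * v
v = 1/(1+i) = 0.980392
NSP = 280637 * 0.048 * 0.980392
= 13206.4471


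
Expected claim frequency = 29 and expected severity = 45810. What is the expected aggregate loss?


E[S] = E[N] * E[X]
= 29 * 45810
= 1.3285e+06


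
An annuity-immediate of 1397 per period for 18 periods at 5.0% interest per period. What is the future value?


FV = PMT * ((1+i)^n - 1) / i
= 1397 * ((1.05)^18 - 1) / 0.05
= 1397 * (2.406619 - 1) / 0.05
= 39300.9414


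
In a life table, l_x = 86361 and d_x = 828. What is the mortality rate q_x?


q_x = d_x / l_x
= 828 / 86361
= 0.0096


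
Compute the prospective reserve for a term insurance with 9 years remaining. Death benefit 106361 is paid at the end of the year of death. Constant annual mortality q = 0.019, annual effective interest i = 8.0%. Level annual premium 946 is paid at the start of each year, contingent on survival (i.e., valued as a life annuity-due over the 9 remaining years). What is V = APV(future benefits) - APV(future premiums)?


v = 1/(1+i) = 0.925926
APV(future benefits) per unit = sum_{k=0}^{8} k_p_x * q * v^(k+1) = 0.111135
APV(future benefits) = 106361 * 0.111135 = 11820.4438
Life annuity-due factor ä_{x:9} = sum_{k=0}^{8} k_p_x * v^k = 6.317155
APV(future premiums) = 946 * 6.317155 = 5976.0285
V = 11820.4438 - 5976.0285
= 5844.4153


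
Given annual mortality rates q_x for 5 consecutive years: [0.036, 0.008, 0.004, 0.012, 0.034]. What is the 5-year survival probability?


p_k = 1 - q_k for each year
Survival = product of (1 - q_k)
= 0.964 * 0.992 * 0.996 * 0.988 * 0.966
= 0.909


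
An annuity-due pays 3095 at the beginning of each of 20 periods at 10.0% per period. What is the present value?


PV_due = PMT * (1-(1+i)^(-n))/i * (1+i)
PV_immediate = 26349.4797
PV_due = 26349.4797 * 1.1
= 28984.4277


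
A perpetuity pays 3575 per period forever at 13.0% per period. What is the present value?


PV = PMT / i
= 3575 / 0.13
= 27500.0


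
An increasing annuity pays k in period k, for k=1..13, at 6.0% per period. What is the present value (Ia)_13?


(Ia)_n = sum_{k=1}^{n} k * v^k, v = 1/(1+i)
v = 0.943396
Sum computed term by term:
(Ia)_13 = 54.8156


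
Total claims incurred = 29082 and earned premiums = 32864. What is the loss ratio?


Loss ratio = claims / premiums
= 29082 / 32864
= 0.8849


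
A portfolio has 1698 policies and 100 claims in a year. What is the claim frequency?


frequency = claims / policies
= 100 / 1698
= 0.0589


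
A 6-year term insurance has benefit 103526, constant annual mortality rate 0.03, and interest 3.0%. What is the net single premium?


NSP = benefit * sum_{k=0}^{n-1} k_p_x * q * v^(k+1)
With constant q=0.03, v=0.970874
Sum = 0.1512
NSP = 103526 * 0.1512
= 15653.0825


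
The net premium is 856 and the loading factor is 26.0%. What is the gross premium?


Gross = net * (1 + loading)
= 856 * (1 + 0.26)
= 856 * 1.26
= 1078.56


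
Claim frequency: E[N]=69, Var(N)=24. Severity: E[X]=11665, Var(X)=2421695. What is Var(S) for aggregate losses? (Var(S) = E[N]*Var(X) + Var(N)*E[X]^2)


Var(S) = E[N]*Var(X) + Var(N)*E[X]^2
= 69*2421695 + 24*11665^2
= 167096955 + 3265733400
= 3.4328e+09


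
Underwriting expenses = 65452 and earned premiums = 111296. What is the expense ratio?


Expense ratio = expenses / premiums
= 65452 / 111296
= 0.5881


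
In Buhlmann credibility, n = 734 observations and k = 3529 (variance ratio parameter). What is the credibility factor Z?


Z = n / (n + k)
= 734 / (734 + 3529)
= 734 / 4263
= 0.1722


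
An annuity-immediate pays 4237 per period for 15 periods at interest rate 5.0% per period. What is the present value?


PV = PMT * (1 - (1+i)^(-n)) / i
= 4237 * (1 - (1+0.05)^(-15)) / 0.05
= 4237 * (1 - 0.481017) / 0.05
= 4237 * 10.379658
= 43978.6111


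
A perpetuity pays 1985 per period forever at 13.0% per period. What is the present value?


PV = PMT / i
= 1985 / 0.13
= 15269.2308


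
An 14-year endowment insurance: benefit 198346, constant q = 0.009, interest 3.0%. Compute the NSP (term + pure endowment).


Term component = 19109.0094
Pure endowment = 14_p_x * v^14 * benefit = 0.881112 * 0.661118 * 198346 = 115540.2927
NSP = 134649.3021


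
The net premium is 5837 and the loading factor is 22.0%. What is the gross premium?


Gross = net * (1 + loading)
= 5837 * (1 + 0.22)
= 5837 * 1.22
= 7121.14


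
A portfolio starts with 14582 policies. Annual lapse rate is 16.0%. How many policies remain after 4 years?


remaining = initial * (1 - lapse)^years
= 14582 * (1 - 0.16)^4
= 14582 * 0.497871
= 7259.9602


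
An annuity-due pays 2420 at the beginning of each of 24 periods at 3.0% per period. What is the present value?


PV_due = PMT * (1-(1+i)^(-n))/i * (1+i)
PV_immediate = 40984.0119
PV_due = 40984.0119 * 1.03
= 42213.5323


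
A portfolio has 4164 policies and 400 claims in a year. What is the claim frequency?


frequency = claims / policies
= 400 / 4164
= 0.0961


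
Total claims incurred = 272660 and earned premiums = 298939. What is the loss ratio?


Loss ratio = claims / premiums
= 272660 / 298939
= 0.9121


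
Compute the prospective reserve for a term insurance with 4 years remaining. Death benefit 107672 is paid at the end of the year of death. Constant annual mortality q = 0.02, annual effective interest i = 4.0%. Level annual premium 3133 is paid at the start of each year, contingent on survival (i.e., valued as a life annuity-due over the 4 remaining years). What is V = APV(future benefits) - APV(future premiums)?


v = 1/(1+i) = 0.961538
APV(future benefits) per unit = sum_{k=0}^{3} k_p_x * q * v^(k+1) = 0.070519
APV(future benefits) = 107672 * 0.070519 = 7592.8798
Life annuity-due factor ä_{x:4} = sum_{k=0}^{3} k_p_x * v^k = 3.666968
APV(future premiums) = 3133 * 3.666968 = 11488.6099
V = 7592.8798 - 11488.6099
= -3895.7301


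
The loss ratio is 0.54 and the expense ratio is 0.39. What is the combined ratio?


Combined ratio = loss ratio + expense ratio
= 0.54 + 0.39
= 0.93


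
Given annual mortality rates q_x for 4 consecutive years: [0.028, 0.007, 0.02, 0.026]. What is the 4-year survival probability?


p_k = 1 - q_k for each year
Survival = product of (1 - q_k)
= 0.972 * 0.993 * 0.98 * 0.974
= 0.9213


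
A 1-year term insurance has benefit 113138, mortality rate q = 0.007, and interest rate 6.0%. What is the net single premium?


NSP = benefit * q * v
v = 1/(1+i) = 0.943396
NSP = 113138 * 0.007 * 0.943396
= 747.1377


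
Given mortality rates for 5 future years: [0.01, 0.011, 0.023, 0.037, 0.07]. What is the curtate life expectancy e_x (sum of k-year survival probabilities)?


e_x = sum_{k=1}^{n} k_p_x
k_p_x values:
  1_p_x = 0.99
  2_p_x = 0.97911
  3_p_x = 0.95659
  4_p_x = 0.921197
  5_p_x = 0.856713
e_x = 4.7036


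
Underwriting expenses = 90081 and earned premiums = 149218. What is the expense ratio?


Expense ratio = expenses / premiums
= 90081 / 149218
= 0.6037


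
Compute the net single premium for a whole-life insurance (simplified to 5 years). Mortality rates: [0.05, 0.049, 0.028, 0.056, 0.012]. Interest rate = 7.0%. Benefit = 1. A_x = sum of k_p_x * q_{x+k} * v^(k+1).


v = 0.934579
Year 0: k_p_x=1.0, q=0.05, term=0.046729
Year 1: k_p_x=0.95, q=0.049, term=0.040659
Year 2: k_p_x=0.90345, q=0.028, term=0.02065
Year 3: k_p_x=0.878153, q=0.056, term=0.037517
Year 4: k_p_x=0.828977, q=0.012, term=0.007093
A_x = 0.1526


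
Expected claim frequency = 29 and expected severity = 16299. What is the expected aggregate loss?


E[S] = E[N] * E[X]
= 29 * 16299
= 472671


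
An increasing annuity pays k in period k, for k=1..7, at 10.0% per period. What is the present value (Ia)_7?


(Ia)_n = sum_{k=1}^{n} k * v^k, v = 1/(1+i)
v = 0.909091
Sum computed term by term:
(Ia)_7 = 17.6315


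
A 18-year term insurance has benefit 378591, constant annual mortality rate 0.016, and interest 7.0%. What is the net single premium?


NSP = benefit * sum_{k=0}^{n-1} k_p_x * q * v^(k+1)
With constant q=0.016, v=0.934579
Sum = 0.144872
NSP = 378591 * 0.144872
= 54847.3485


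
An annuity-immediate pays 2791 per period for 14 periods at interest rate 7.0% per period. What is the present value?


PV = PMT * (1 - (1+i)^(-n)) / i
= 2791 * (1 - (1+0.07)^(-14)) / 0.07
= 2791 * (1 - 0.387817) / 0.07
= 2791 * 8.745468
= 24408.6011


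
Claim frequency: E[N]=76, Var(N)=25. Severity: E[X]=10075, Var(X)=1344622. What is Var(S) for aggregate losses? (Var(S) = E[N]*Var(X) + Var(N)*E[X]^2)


Var(S) = E[N]*Var(X) + Var(N)*E[X]^2
= 76*1344622 + 25*10075^2
= 102191272 + 2537640625
= 2.6398e+09


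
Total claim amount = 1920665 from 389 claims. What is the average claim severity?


severity = total / number
= 1920665 / 389
= 4937.4422


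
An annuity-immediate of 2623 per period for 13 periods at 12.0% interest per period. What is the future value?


FV = PMT * ((1+i)^n - 1) / i
= 2623 * ((1.12)^13 - 1) / 0.12
= 2623 * (4.363493 - 1) / 0.12
= 73520.3536


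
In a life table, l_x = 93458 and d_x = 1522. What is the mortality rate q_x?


q_x = d_x / l_x
= 1522 / 93458
= 0.0163


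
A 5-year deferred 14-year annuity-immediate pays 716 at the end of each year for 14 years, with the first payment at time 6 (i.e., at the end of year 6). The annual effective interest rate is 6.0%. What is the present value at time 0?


PV at time 5 of the 14-year annuity-immediate:
a_n = 716 * (1-(1+0.06)^(-14))/0.06 = 6655.2085
Discount back 5 years to time 0:
PV = 6655.2085 * (1+0.06)^(-5)
= 6655.2085 * 0.747258
= 4973.1589


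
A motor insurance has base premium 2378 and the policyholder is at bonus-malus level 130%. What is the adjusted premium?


adjusted = base * BM_level / 100
= 2378 * 130 / 100
= 2378 * 1.3
= 3091.4


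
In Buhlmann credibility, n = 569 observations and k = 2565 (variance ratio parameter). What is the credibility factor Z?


Z = n / (n + k)
= 569 / (569 + 2565)
= 569 / 3134
= 0.1816


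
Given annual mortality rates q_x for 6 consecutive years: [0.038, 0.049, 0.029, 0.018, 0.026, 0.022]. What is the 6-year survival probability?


p_k = 1 - q_k for each year
Survival = product of (1 - q_k)
= 0.962 * 0.951 * 0.971 * 0.982 * 0.974 * 0.978
= 0.831


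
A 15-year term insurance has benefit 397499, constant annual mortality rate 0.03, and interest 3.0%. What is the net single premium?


NSP = benefit * sum_{k=0}^{n-1} k_p_x * q * v^(k+1)
With constant q=0.03, v=0.970874
Sum = 0.29677
NSP = 397499 * 0.29677
= 117965.8097


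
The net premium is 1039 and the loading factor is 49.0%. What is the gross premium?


Gross = net * (1 + loading)
= 1039 * (1 + 0.49)
= 1039 * 1.49
= 1548.11


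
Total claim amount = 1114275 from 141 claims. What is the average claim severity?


severity = total / number
= 1114275 / 141
= 7902.6596


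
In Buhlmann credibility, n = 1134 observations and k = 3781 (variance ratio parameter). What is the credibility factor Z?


Z = n / (n + k)
= 1134 / (1134 + 3781)
= 1134 / 4915
= 0.2307


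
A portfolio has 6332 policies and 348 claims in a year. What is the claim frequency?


frequency = claims / policies
= 348 / 6332
= 0.055


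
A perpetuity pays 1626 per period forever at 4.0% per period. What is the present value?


PV = PMT / i
= 1626 / 0.04
= 40650.0


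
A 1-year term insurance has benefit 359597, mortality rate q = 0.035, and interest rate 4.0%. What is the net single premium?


NSP = benefit * q * v
v = 1/(1+i) = 0.961538
NSP = 359597 * 0.035 * 0.961538
= 12101.8221


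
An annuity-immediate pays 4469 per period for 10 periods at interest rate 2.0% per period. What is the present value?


PV = PMT * (1 - (1+i)^(-n)) / i
= 4469 * (1 - (1+0.02)^(-10)) / 0.02
= 4469 * (1 - 0.820348) / 0.02
= 4469 * 8.982585
= 40143.1724


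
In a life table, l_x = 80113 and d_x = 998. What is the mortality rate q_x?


q_x = d_x / l_x
= 998 / 80113
= 0.0125


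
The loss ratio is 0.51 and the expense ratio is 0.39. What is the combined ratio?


Combined ratio = loss ratio + expense ratio
= 0.51 + 0.39
= 0.9


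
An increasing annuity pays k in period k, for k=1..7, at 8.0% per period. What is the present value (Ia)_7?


(Ia)_n = sum_{k=1}^{n} k * v^k, v = 1/(1+i)
v = 0.925926
Sum computed term by term:
(Ia)_7 = 19.2306


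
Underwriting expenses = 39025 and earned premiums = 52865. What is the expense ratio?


Expense ratio = expenses / premiums
= 39025 / 52865
= 0.7382


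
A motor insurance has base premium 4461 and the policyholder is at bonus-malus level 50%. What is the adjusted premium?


adjusted = base * BM_level / 100
= 4461 * 50 / 100
= 4461 * 0.5
= 2230.5


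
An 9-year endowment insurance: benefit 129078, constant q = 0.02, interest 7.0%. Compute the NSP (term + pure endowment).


Term component = 15675.7044
Pure endowment = 9_p_x * v^9 * benefit = 0.833748 * 0.543934 * 129078 = 58537.33
NSP = 74213.0345


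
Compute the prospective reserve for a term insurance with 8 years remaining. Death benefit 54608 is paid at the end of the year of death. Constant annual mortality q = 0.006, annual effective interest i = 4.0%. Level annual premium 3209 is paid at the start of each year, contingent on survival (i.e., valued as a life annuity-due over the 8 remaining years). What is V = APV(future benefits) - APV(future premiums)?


v = 1/(1+i) = 0.961538
APV(future benefits) per unit = sum_{k=0}^{7} k_p_x * q * v^(k+1) = 0.039607
APV(future benefits) = 54608 * 0.039607 = 2162.8697
Life annuity-due factor ä_{x:8} = sum_{k=0}^{7} k_p_x * v^k = 6.865247
APV(future premiums) = 3209 * 6.865247 = 22030.578
V = 2162.8697 - 22030.578
= -19867.7083


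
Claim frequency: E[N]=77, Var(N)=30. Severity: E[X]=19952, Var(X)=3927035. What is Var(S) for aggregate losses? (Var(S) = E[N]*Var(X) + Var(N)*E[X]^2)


Var(S) = E[N]*Var(X) + Var(N)*E[X]^2
= 77*3927035 + 30*19952^2
= 302381695 + 11942469120
= 1.2245e+10


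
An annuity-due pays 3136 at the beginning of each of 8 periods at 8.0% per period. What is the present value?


PV_due = PMT * (1-(1+i)^(-n))/i * (1+i)
PV_immediate = 18021.4597
PV_due = 18021.4597 * 1.08
= 19463.1765


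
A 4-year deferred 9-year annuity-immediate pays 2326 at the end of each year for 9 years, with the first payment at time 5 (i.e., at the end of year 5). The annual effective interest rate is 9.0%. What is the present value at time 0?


PV at time 4 of the 9-year annuity-immediate:
a_n = 2326 * (1-(1+0.09)^(-9))/0.09 = 13944.9443
Discount back 4 years to time 0:
PV = 13944.9443 * (1+0.09)^(-4)
= 13944.9443 * 0.708425
= 9878.9501


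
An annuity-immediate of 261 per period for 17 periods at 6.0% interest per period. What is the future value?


FV = PMT * ((1+i)^n - 1) / i
= 261 * ((1.06)^17 - 1) / 0.06
= 261 * (2.692773 - 1) / 0.06
= 7363.5616


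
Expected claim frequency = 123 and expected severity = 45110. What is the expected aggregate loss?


E[S] = E[N] * E[X]
= 123 * 45110
= 5.5485e+06


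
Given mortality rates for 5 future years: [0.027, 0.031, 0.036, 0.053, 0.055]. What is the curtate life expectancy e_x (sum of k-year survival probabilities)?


e_x = sum_{k=1}^{n} k_p_x
k_p_x values:
  1_p_x = 0.973
  2_p_x = 0.942837
  3_p_x = 0.908895
  4_p_x = 0.860723
  5_p_x = 0.813384
e_x = 4.4988


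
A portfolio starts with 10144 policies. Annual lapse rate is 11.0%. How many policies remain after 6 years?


remaining = initial * (1 - lapse)^years
= 10144 * (1 - 0.11)^6
= 10144 * 0.496981
= 5041.3782


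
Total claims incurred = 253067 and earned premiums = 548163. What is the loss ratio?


Loss ratio = claims / premiums
= 253067 / 548163
= 0.4617


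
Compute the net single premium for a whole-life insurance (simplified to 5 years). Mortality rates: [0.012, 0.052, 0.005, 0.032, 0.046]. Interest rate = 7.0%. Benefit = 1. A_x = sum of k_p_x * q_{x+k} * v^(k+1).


v = 0.934579
Year 0: k_p_x=1.0, q=0.012, term=0.011215
Year 1: k_p_x=0.988, q=0.052, term=0.044874
Year 2: k_p_x=0.936624, q=0.005, term=0.003823
Year 3: k_p_x=0.931941, q=0.032, term=0.022751
Year 4: k_p_x=0.902119, q=0.046, term=0.029587
A_x = 0.1122


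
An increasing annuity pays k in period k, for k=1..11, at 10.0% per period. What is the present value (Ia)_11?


(Ia)_n = sum_{k=1}^{n} k * v^k, v = 1/(1+i)
v = 0.909091
Sum computed term by term:
(Ia)_11 = 32.8913


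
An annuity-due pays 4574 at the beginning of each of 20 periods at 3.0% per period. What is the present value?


PV_due = PMT * (1-(1+i)^(-n))/i * (1+i)
PV_immediate = 68049.57
PV_due = 68049.57 * 1.03
= 70091.0571


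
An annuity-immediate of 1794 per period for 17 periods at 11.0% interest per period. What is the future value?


FV = PMT * ((1+i)^n - 1) / i
= 1794 * ((1.11)^17 - 1) / 0.11
= 1794 * (5.895093 - 1) / 0.11
= 79834.512


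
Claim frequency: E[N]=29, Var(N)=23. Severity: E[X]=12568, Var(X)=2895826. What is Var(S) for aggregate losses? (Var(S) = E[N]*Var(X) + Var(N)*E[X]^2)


Var(S) = E[N]*Var(X) + Var(N)*E[X]^2
= 29*2895826 + 23*12568^2
= 83978954 + 3632956352
= 3.7169e+09


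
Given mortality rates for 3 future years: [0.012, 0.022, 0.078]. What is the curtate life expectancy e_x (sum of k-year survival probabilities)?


e_x = sum_{k=1}^{n} k_p_x
k_p_x values:
  1_p_x = 0.988
  2_p_x = 0.966264
  3_p_x = 0.890895
e_x = 2.8452


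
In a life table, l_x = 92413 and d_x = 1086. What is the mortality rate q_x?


q_x = d_x / l_x
= 1086 / 92413
= 0.0118


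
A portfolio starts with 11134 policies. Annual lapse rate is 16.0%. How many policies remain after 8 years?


remaining = initial * (1 - lapse)^years
= 11134 * (1 - 0.16)^8
= 11134 * 0.247876
= 2759.8502


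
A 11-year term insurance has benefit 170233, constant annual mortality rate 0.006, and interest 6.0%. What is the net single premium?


NSP = benefit * sum_{k=0}^{n-1} k_p_x * q * v^(k+1)
With constant q=0.006, v=0.943396
Sum = 0.046087
NSP = 170233 * 0.046087
= 7845.5122


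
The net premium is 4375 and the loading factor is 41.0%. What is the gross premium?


Gross = net * (1 + loading)
= 4375 * (1 + 0.41)
= 4375 * 1.41
= 6168.75


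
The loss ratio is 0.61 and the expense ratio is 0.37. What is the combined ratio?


Combined ratio = loss ratio + expense ratio
= 0.61 + 0.37
= 0.98


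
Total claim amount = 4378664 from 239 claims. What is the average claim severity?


severity = total / number
= 4378664 / 239
= 18320.7699


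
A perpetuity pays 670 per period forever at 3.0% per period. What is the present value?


PV = PMT / i
= 670 / 0.03
= 22333.3333


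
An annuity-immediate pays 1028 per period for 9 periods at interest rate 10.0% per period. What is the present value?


PV = PMT * (1 - (1+i)^(-n)) / i
= 1028 * (1 - (1+0.1)^(-9)) / 0.1
= 1028 * (1 - 0.424098) / 0.1
= 1028 * 5.759024
= 5920.2765


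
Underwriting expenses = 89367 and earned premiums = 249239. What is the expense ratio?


Expense ratio = expenses / premiums
= 89367 / 249239
= 0.3586


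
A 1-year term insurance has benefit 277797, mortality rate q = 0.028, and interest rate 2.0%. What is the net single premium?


NSP = benefit * q * v
v = 1/(1+i) = 0.980392
NSP = 277797 * 0.028 * 0.980392
= 7625.8


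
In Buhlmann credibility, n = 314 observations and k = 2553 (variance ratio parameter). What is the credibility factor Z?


Z = n / (n + k)
= 314 / (314 + 2553)
= 314 / 2867
= 0.1095


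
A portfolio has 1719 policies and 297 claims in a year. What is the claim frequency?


frequency = claims / policies
= 297 / 1719
= 0.1728


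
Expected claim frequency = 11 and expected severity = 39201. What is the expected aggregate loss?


E[S] = E[N] * E[X]
= 11 * 39201
= 431211


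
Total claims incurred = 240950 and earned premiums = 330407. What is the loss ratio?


Loss ratio = claims / premiums
= 240950 / 330407
= 0.7293


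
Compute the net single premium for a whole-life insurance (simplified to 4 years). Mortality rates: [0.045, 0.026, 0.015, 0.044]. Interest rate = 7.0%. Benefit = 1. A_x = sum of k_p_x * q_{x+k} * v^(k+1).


v = 0.934579
Year 0: k_p_x=1.0, q=0.045, term=0.042056
Year 1: k_p_x=0.955, q=0.026, term=0.021687
Year 2: k_p_x=0.93017, q=0.015, term=0.011389
Year 3: k_p_x=0.916217, q=0.044, term=0.030755
A_x = 0.1059


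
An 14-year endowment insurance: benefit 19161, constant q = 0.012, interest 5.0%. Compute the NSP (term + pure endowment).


Term component = 2126.769
Pure endowment = 14_p_x * v^14 * benefit = 0.844495 * 0.505068 * 19161 = 8172.6934
NSP = 10299.4624


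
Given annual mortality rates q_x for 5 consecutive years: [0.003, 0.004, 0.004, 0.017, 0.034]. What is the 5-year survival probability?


p_k = 1 - q_k for each year
Survival = product of (1 - q_k)
= 0.997 * 0.996 * 0.996 * 0.983 * 0.966
= 0.9392


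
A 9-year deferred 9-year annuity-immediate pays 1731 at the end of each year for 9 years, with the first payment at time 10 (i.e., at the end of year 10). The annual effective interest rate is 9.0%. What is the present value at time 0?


PV at time 9 of the 9-year annuity-immediate:
a_n = 1731 * (1-(1+0.09)^(-9))/0.09 = 10377.7724
Discount back 9 years to time 0:
PV = 10377.7724 * (1+0.09)^(-9)
= 10377.7724 * 0.460428
= 4778.2147


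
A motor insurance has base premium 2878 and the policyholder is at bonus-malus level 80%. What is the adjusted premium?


adjusted = base * BM_level / 100
= 2878 * 80 / 100
= 2878 * 0.8
= 2302.4


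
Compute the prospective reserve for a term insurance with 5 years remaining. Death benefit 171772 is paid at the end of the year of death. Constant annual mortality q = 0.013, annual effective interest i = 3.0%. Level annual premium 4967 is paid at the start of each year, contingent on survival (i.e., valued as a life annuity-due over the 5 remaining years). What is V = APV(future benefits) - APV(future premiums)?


v = 1/(1+i) = 0.970874
APV(future benefits) per unit = sum_{k=0}^{4} k_p_x * q * v^(k+1) = 0.058053
APV(future benefits) = 171772 * 0.058053 = 9971.8978
Life annuity-due factor ä_{x:5} = sum_{k=0}^{4} k_p_x * v^k = 4.599592
APV(future premiums) = 4967 * 4.599592 = 22846.174
V = 9971.8978 - 22846.174
= -12874.2762


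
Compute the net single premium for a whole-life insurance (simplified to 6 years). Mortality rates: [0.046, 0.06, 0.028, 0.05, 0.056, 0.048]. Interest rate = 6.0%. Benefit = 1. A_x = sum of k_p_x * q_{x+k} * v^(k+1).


v = 0.943396
Year 0: k_p_x=1.0, q=0.046, term=0.043396
Year 1: k_p_x=0.954, q=0.06, term=0.050943
Year 2: k_p_x=0.89676, q=0.028, term=0.021082
Year 3: k_p_x=0.871651, q=0.05, term=0.034521
Year 4: k_p_x=0.828068, q=0.056, term=0.034652
Year 5: k_p_x=0.781696, q=0.048, term=0.026451
A_x = 0.211


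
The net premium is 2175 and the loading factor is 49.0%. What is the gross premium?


Gross = net * (1 + loading)
= 2175 * (1 + 0.49)
= 2175 * 1.49
= 3240.75


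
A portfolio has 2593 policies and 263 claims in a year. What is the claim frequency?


frequency = claims / policies
= 263 / 2593
= 0.1014


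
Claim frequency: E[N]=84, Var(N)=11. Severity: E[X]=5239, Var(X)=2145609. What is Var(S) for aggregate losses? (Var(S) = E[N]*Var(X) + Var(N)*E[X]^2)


Var(S) = E[N]*Var(X) + Var(N)*E[X]^2
= 84*2145609 + 11*5239^2
= 180231156 + 301918331
= 4.8215e+08


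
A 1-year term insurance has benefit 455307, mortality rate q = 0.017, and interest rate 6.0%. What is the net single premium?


NSP = benefit * q * v
v = 1/(1+i) = 0.943396
NSP = 455307 * 0.017 * 0.943396
= 7302.0934


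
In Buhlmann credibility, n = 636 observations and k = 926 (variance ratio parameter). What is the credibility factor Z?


Z = n / (n + k)
= 636 / (636 + 926)
= 636 / 1562
= 0.4072


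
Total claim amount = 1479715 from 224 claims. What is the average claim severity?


severity = total / number
= 1479715 / 224
= 6605.8705


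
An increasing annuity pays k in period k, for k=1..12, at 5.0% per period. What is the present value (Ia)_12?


(Ia)_n = sum_{k=1}^{n} k * v^k, v = 1/(1+i)
v = 0.952381
Sum computed term by term:
(Ia)_12 = 52.4873


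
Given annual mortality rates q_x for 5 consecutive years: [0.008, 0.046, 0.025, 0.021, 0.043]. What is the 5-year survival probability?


p_k = 1 - q_k for each year
Survival = product of (1 - q_k)
= 0.992 * 0.954 * 0.975 * 0.979 * 0.957
= 0.8645


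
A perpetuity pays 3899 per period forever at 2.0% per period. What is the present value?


PV = PMT / i
= 3899 / 0.02
= 194950.0


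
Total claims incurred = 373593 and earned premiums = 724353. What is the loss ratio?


Loss ratio = claims / premiums
= 373593 / 724353
= 0.5158


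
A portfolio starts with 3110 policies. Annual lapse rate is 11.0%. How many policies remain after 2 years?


remaining = initial * (1 - lapse)^years
= 3110 * (1 - 0.11)^2
= 3110 * 0.7921
= 2463.431


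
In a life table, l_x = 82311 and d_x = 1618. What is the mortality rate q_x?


q_x = d_x / l_x
= 1618 / 82311
= 0.0197


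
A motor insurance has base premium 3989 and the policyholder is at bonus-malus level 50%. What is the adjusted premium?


adjusted = base * BM_level / 100
= 3989 * 50 / 100
= 3989 * 0.5
= 1994.5


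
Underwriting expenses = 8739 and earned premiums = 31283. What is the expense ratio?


Expense ratio = expenses / premiums
= 8739 / 31283
= 0.2794


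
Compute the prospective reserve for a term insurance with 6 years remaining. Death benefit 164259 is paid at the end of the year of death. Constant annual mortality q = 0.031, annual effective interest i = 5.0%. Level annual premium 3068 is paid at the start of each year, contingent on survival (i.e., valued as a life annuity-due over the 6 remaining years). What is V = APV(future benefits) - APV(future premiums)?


v = 1/(1+i) = 0.952381
APV(future benefits) per unit = sum_{k=0}^{5} k_p_x * q * v^(k+1) = 0.146296
APV(future benefits) = 164259 * 0.146296 = 24030.5027
Life annuity-due factor ä_{x:6} = sum_{k=0}^{5} k_p_x * v^k = 4.955201
APV(future premiums) = 3068 * 4.955201 = 15202.5571
V = 24030.5027 - 15202.5571
= 8827.9456


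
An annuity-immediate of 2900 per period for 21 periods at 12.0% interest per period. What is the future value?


FV = PMT * ((1+i)^n - 1) / i
= 2900 * ((1.12)^21 - 1) / 0.12
= 2900 * (10.803848 - 1) / 0.12
= 236926.3331


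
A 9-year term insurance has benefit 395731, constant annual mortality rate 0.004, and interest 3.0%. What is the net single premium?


NSP = benefit * sum_{k=0}^{n-1} k_p_x * q * v^(k+1)
With constant q=0.004, v=0.970874
Sum = 0.030675
NSP = 395731 * 0.030675
= 12139.0209


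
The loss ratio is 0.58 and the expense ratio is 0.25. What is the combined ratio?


Combined ratio = loss ratio + expense ratio
= 0.58 + 0.25
= 0.83


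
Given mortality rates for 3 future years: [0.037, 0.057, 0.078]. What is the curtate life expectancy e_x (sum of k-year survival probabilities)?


e_x = sum_{k=1}^{n} k_p_x
k_p_x values:
  1_p_x = 0.963
  2_p_x = 0.908109
  3_p_x = 0.837276
e_x = 2.7084


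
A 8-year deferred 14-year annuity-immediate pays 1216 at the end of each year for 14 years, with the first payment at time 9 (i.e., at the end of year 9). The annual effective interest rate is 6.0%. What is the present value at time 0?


PV at time 8 of the 14-year annuity-immediate:
a_n = 1216 * (1-(1+0.06)^(-14))/0.06 = 11302.7005
Discount back 8 years to time 0:
PV = 11302.7005 * (1+0.06)^(-8)
= 11302.7005 * 0.627412
= 7091.4541


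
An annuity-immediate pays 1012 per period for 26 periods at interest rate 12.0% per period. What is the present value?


PV = PMT * (1 - (1+i)^(-n)) / i
= 1012 * (1 - (1+0.12)^(-26)) / 0.12
= 1012 * (1 - 0.052521) / 0.12
= 1012 * 7.89566
= 7990.4078


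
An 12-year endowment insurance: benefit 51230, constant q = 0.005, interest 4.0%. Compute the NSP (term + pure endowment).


Term component = 2344.4281
Pure endowment = 12_p_x * v^12 * benefit = 0.941623 * 0.624597 * 51230 = 30130.1472
NSP = 32474.5753


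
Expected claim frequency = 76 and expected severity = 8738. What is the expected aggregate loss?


E[S] = E[N] * E[X]
= 76 * 8738
= 664088


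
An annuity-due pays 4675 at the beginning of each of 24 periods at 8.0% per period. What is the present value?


PV_due = PMT * (1-(1+i)^(-n))/i * (1+i)
PV_immediate = 49221.945
PV_due = 49221.945 * 1.08
= 53159.7006


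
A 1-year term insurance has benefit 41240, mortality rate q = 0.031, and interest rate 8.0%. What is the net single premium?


NSP = benefit * q * v
v = 1/(1+i) = 0.925926
NSP = 41240 * 0.031 * 0.925926
= 1183.7407


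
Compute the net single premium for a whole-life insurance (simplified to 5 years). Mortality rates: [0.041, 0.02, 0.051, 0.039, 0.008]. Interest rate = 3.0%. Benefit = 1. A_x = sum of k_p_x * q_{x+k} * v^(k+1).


v = 0.970874
Year 0: k_p_x=1.0, q=0.041, term=0.039806
Year 1: k_p_x=0.959, q=0.02, term=0.018079
Year 2: k_p_x=0.93982, q=0.051, term=0.043863
Year 3: k_p_x=0.891889, q=0.039, term=0.030905
Year 4: k_p_x=0.857106, q=0.008, term=0.005915
A_x = 0.1386


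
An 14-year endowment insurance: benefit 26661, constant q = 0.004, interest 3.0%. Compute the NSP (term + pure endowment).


Term component = 1176.0871
Pure endowment = 14_p_x * v^14 * benefit = 0.945433 * 0.661118 * 26661 = 16664.2598
NSP = 17840.3469


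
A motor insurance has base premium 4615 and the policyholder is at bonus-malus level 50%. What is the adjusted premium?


adjusted = base * BM_level / 100
= 4615 * 50 / 100
= 4615 * 0.5
= 2307.5


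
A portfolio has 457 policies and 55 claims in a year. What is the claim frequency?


frequency = claims / policies
= 55 / 457
= 0.1204


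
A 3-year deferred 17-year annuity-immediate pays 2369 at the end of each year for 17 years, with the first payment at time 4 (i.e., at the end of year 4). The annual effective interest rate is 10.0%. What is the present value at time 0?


PV at time 3 of the 17-year annuity-immediate:
a_n = 2369 * (1-(1+0.1)^(-17))/0.1 = 19003.0598
Discount back 3 years to time 0:
PV = 19003.0598 * (1+0.1)^(-3)
= 19003.0598 * 0.751315
= 14277.2801


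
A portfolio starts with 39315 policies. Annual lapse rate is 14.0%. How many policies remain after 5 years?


remaining = initial * (1 - lapse)^years
= 39315 * (1 - 0.14)^5
= 39315 * 0.470427
= 18494.8382


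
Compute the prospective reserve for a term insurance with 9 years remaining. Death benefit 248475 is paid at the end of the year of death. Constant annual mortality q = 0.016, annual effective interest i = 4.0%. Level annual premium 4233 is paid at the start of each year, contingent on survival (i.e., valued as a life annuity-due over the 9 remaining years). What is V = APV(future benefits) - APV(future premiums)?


v = 1/(1+i) = 0.961538
APV(future benefits) per unit = sum_{k=0}^{8} k_p_x * q * v^(k+1) = 0.112099
APV(future benefits) = 248475 * 0.112099 = 27853.8161
Life annuity-due factor ä_{x:9} = sum_{k=0}^{8} k_p_x * v^k = 7.286439
APV(future premiums) = 4233 * 7.286439 = 30843.4982
V = 27853.8161 - 30843.4982
= -2989.6822


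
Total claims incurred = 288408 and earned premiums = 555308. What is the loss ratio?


Loss ratio = claims / premiums
= 288408 / 555308
= 0.5194


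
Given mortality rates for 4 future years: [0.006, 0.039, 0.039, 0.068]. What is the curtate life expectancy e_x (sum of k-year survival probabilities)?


e_x = sum_{k=1}^{n} k_p_x
k_p_x values:
  1_p_x = 0.994
  2_p_x = 0.955234
  3_p_x = 0.91798
  4_p_x = 0.855557
e_x = 3.7228


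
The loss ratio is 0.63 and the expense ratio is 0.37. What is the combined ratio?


Combined ratio = loss ratio + expense ratio
= 0.63 + 0.37
= 1.0


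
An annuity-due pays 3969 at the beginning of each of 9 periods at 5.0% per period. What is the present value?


PV_due = PMT * (1-(1+i)^(-n))/i * (1+i)
PV_immediate = 28210.9442
PV_due = 28210.9442 * 1.05
= 29621.4914


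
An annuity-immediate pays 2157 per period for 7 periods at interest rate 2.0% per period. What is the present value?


PV = PMT * (1 - (1+i)^(-n)) / i
= 2157 * (1 - (1+0.02)^(-7)) / 0.02
= 2157 * (1 - 0.87056) / 0.02
= 2157 * 6.471991
= 13960.0847


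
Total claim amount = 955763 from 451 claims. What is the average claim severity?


severity = total / number
= 955763 / 451
= 2119.2084


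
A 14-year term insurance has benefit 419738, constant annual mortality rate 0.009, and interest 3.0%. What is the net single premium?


NSP = benefit * sum_{k=0}^{n-1} k_p_x * q * v^(k+1)
With constant q=0.009, v=0.970874
Sum = 0.096342
NSP = 419738 * 0.096342
= 40438.3117


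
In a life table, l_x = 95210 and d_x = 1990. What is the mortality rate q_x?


q_x = d_x / l_x
= 1990 / 95210
= 0.0209


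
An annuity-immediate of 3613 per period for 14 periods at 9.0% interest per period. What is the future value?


FV = PMT * ((1+i)^n - 1) / i
= 3613 * ((1.09)^14 - 1) / 0.09
= 3613 * (3.341727 - 1) / 0.09
= 94007.3305


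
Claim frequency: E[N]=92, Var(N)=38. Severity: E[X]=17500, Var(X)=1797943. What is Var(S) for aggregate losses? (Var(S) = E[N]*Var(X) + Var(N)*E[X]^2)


Var(S) = E[N]*Var(X) + Var(N)*E[X]^2
= 92*1797943 + 38*17500^2
= 165410756 + 11637500000
= 1.1803e+10


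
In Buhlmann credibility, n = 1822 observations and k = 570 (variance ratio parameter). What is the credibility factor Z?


Z = n / (n + k)
= 1822 / (1822 + 570)
= 1822 / 2392
= 0.7617


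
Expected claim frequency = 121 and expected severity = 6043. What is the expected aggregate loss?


E[S] = E[N] * E[X]
= 121 * 6043
= 731203


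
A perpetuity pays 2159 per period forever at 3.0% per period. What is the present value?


PV = PMT / i
= 2159 / 0.03
= 71966.6667


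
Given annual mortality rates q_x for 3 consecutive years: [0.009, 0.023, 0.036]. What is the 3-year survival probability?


p_k = 1 - q_k for each year
Survival = product of (1 - q_k)
= 0.991 * 0.977 * 0.964
= 0.9334


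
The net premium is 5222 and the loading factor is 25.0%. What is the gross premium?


Gross = net * (1 + loading)
= 5222 * (1 + 0.25)
= 5222 * 1.25
= 6527.5


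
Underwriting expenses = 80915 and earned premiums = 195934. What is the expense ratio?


Expense ratio = expenses / premiums
= 80915 / 195934
= 0.413


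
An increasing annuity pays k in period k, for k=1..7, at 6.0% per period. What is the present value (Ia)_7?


(Ia)_n = sum_{k=1}^{n} k * v^k, v = 1/(1+i)
v = 0.943396
Sum computed term by term:
(Ia)_7 = 21.0321


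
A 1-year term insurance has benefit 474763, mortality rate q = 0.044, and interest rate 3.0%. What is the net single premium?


NSP = benefit * q * v
v = 1/(1+i) = 0.970874
NSP = 474763 * 0.044 * 0.970874
= 20281.1379


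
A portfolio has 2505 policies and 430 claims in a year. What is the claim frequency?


frequency = claims / policies
= 430 / 2505
= 0.1717


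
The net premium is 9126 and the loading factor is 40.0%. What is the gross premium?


Gross = net * (1 + loading)
= 9126 * (1 + 0.4)
= 9126 * 1.4
= 12776.4


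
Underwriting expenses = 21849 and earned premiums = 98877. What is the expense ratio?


Expense ratio = expenses / premiums
= 21849 / 98877
= 0.221


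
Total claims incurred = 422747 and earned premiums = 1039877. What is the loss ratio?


Loss ratio = claims / premiums
= 422747 / 1039877
= 0.4065


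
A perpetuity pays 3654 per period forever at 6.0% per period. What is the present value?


PV = PMT / i
= 3654 / 0.06
= 60900.0


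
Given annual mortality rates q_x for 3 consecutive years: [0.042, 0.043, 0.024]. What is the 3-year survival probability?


p_k = 1 - q_k for each year
Survival = product of (1 - q_k)
= 0.958 * 0.957 * 0.976
= 0.8948


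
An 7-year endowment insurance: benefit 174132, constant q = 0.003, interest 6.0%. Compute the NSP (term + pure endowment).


Term component = 2892.1171
Pure endowment = 7_p_x * v^7 * benefit = 0.979188 * 0.665057 * 174132 = 113397.5416
NSP = 116289.6587


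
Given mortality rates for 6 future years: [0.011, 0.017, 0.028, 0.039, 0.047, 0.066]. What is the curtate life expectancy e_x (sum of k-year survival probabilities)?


e_x = sum_{k=1}^{n} k_p_x
k_p_x values:
  1_p_x = 0.989
  2_p_x = 0.972187
  3_p_x = 0.944966
  4_p_x = 0.908112
  5_p_x = 0.865431
  6_p_x = 0.808312
e_x = 5.488


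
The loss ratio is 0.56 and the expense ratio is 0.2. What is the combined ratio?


Combined ratio = loss ratio + expense ratio
= 0.56 + 0.2
= 0.76


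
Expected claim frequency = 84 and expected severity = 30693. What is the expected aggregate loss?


E[S] = E[N] * E[X]
= 84 * 30693
= 2.5782e+06


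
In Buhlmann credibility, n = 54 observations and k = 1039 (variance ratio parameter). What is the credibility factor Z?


Z = n / (n + k)
= 54 / (54 + 1039)
= 54 / 1093
= 0.0494
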